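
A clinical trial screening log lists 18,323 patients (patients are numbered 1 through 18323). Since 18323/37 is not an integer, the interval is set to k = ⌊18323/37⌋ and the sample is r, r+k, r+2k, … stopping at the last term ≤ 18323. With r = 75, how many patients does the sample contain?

37

k = ⌊18323/37⌋ = 495
Achieved size = ⌊(18323 − 75)/495⌋ + 1 = ⌊18248/495⌋ + 1 = 36 + 1 = 37
(last selection: 75 + 36×495 = 17895 ≤ 18323; next would be 18390 > 18323)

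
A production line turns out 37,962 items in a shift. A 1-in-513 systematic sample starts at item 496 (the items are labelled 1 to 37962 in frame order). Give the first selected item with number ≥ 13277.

13321

k = 513
Steps past start: ⌈(13277 − 496)/513⌉ = ⌈12781/513⌉ = 25
Selected item: 496 + 25×513 = 13321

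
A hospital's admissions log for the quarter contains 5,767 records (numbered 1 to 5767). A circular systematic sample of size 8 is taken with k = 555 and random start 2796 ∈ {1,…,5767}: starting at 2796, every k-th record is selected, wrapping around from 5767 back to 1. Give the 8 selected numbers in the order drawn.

2796, 3351, 3906, 4461, 5016, 5571, 359, 914

Selection 1: 2796
Selection 2: 2796 + 555 = 3351
Selection 3: 3351 + 555 = 3906
Selection 4: 3906 + 555 = 4461
Selection 5: 4461 + 555 = 5016
Selection 6: 5016 + 555 = 5571
Selection 7: 5571 + 555 = 6126 → 6126 − 5767 = 359
Selection 8: 359 + 555 = 914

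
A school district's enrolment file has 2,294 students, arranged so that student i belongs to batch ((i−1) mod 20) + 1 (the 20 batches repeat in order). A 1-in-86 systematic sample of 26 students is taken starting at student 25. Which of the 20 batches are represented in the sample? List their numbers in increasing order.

Consecutive selections differ by k = 86, so their batch numbers differ by 86 mod 20 = 6.
gcd(86, 20) = 2, so the sample visits 20/2 = 10 distinct residues mod 20.
Start 25 is batch 5; the batches hit are 1, 3, 5, 7, 9, 11, 13, 15, 17, 19.

1, 3, 5, 7, 9, 11, 13, 15, 17, 19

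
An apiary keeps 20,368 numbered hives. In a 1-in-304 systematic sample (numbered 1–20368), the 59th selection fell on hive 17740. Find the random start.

k = 304
r = 17740 − (59−1)×304 = 17740 − 17632 = 108

108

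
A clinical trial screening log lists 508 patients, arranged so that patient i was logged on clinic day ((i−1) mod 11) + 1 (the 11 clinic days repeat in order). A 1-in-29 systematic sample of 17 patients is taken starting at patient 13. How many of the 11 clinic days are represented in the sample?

Consecutive selections differ by k = 29, so their clinic day numbers differ by 29 mod 11 = 7.
gcd(29, 11) = 1, so the sample visits 11/1 = 11 distinct residues mod 11.
Start 13 is clinic day 2; the clinic days hit are 1, 2, 3, 4, 5, 6, 7, 8, 9, 10, 11.

11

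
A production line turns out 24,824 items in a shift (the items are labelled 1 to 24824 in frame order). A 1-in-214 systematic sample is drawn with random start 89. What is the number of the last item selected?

24699

k = 214
116th selection = r + (116−1)·k = 89 + 115×214 = 89 + 24610 = 24699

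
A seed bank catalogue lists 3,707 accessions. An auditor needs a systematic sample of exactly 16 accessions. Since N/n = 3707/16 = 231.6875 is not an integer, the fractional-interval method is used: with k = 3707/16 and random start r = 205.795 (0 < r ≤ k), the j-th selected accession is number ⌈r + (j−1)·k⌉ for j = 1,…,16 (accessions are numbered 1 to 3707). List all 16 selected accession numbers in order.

j=1: r + 0k = 205.795 → ⌈·⌉ = 206
j=2: r + 1k = 437.4825 → ⌈·⌉ = 438
j=3: r + 2k = 669.17 → ⌈·⌉ = 670
j=4: r + 3k = 900.8575 → ⌈·⌉ = 901
j=5: r + 4k = 1132.545 → ⌈·⌉ = 1133
j=6: r + 5k = 1364.2325 → ⌈·⌉ = 1365
j=7: r + 6k = 1595.92 → ⌈·⌉ = 1596
j=8: r + 7k = 1827.6075 → ⌈·⌉ = 1828
j=9: r + 8k = 2059.295 → ⌈·⌉ = 2060
j=10: r + 9k = 2290.9825 → ⌈·⌉ = 2291
j=11: r + 10k = 2522.67 → ⌈·⌉ = 2523
j=12: r + 11k = 2754.3575 → ⌈·⌉ = 2755
j=13: r + 12k = 2986.045 → ⌈·⌉ = 2987
j=14: r + 13k = 3217.7325 → ⌈·⌉ = 3218
j=15: r + 14k = 3449.42 → ⌈·⌉ = 3450
j=16: r + 15k = 3681.1075 → ⌈·⌉ = 3682

206, 438, 670, 901, 1133, 1365, 1596, 1828, 2060, 2291, 2523, 2755, 2987, 3218, 3450, 3682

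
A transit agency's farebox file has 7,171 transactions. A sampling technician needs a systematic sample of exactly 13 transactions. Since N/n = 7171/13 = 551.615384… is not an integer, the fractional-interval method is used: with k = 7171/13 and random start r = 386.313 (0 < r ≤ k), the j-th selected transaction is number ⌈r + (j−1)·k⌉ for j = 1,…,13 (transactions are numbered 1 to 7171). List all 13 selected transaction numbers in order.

j=1: r + 0k = 386.313 → ⌈·⌉ = 387
j=2: r + 1k = 937.928384… → ⌈·⌉ = 938
j=3: r + 2k = 1489.543769… → ⌈·⌉ = 1490
j=4: r + 3k = 2041.159153… → ⌈·⌉ = 2042
j=5: r + 4k = 2592.774538… → ⌈·⌉ = 2593
j=6: r + 5k = 3144.389923… → ⌈·⌉ = 3145
j=7: r + 6k = 3696.005307… → ⌈·⌉ = 3697
j=8: r + 7k = 4247.620692… → ⌈·⌉ = 4248
j=9: r + 8k = 4799.236076… → ⌈·⌉ = 4800
j=10: r + 9k = 5350.851461… → ⌈·⌉ = 5351
j=11: r + 10k = 5902.466846… → ⌈·⌉ = 5903
j=12: r + 11k = 6454.082230… → ⌈·⌉ = 6455
j=13: r + 12k = 7005.697615… → ⌈·⌉ = 7006

387, 938, 1490, 2042, 2593, 3145, 3697, 4248, 4800, 5351, 5903, 6455, 7006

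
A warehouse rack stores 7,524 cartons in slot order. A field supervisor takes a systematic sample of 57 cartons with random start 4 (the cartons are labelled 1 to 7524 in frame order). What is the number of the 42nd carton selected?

5416

k = 7524/57 = 132
42nd selection = r + (42−1)·k = 4 + 41×132 = 4 + 5412 = 5416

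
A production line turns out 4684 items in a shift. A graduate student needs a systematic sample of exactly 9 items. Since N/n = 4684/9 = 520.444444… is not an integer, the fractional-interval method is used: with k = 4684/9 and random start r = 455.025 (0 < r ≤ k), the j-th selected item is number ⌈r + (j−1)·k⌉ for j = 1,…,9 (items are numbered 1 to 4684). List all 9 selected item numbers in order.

456, 976, 1496, 2017, 2537, 3058, 3578, 4099, 4619

j=1: r + 0k = 455.025 → ⌈·⌉ = 456
j=2: r + 1k = 975.469444… → ⌈·⌉ = 976
j=3: r + 2k = 1495.913888… → ⌈·⌉ = 1496
j=4: r + 3k = 2016.358333… → ⌈·⌉ = 2017
j=5: r + 4k = 2536.802777… → ⌈·⌉ = 2537
j=6: r + 5k = 3057.247222… → ⌈·⌉ = 3058
j=7: r + 6k = 3577.691666… → ⌈·⌉ = 3578
j=8: r + 7k = 4098.136111… → ⌈·⌉ = 4099
j=9: r + 8k = 4618.580555… → ⌈·⌉ = 4619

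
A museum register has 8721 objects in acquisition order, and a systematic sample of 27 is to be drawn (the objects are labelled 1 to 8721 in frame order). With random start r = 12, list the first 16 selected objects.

12, 335, 658, 981, 1304, 1627, 1950, 2273, 2596, 2919, 3242, 3565, 3888, 4211, 4534, 4857

k = N/n = 8721/27 = 323
object 1: 12
object 2: 12 + 323 = 335
object 3: 335 + 323 = 658
object 4: 658 + 323 = 981
object 5: 981 + 323 = 1304
object 6: 1304 + 323 = 1627
object 7: 1627 + 323 = 1950
object 8: 1950 + 323 = 2273
object 9: 2273 + 323 = 2596
object 10: 2596 + 323 = 2919
object 11: 2919 + 323 = 3242
object 12: 3242 + 323 = 3565
object 13: 3565 + 323 = 3888
object 14: 3888 + 323 = 4211
object 15: 4211 + 323 = 4534
object 16: 4534 + 323 = 4857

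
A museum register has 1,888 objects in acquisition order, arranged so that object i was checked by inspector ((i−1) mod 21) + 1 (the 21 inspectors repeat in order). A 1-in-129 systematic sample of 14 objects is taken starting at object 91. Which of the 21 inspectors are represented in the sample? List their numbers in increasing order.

Consecutive selections differ by k = 129, so their inspector numbers differ by 129 mod 21 = 3.
gcd(129, 21) = 3, so the sample visits 21/3 = 7 distinct residues mod 21.
Start 91 is inspector 7; the inspectors hit are 1, 4, 7, 10, 13, 16, 19.

1, 4, 7, 10, 13, 16, 19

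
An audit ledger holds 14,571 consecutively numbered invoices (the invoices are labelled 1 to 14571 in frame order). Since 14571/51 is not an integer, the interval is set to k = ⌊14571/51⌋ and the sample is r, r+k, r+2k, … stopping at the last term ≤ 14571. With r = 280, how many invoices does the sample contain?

51

k = ⌊14571/51⌋ = 285
Achieved size = ⌊(14571 − 280)/285⌋ + 1 = ⌊14291/285⌋ + 1 = 50 + 1 = 51
(last selection: 280 + 50×285 = 14530 ≤ 14571; next would be 14815 > 14571)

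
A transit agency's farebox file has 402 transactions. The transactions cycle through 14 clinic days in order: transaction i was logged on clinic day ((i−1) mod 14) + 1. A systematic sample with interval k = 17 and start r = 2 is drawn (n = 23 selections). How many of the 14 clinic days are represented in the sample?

14

Consecutive selections differ by k = 17, so their clinic day numbers differ by 17 mod 14 = 3.
gcd(17, 14) = 1, so the sample visits 14/1 = 14 distinct residues mod 14.
Start 2 is clinic day 2; the clinic days hit are 1, 2, 3, 4, 5, 6, 7, 8, 9, 10, 11, 12, 13, 14.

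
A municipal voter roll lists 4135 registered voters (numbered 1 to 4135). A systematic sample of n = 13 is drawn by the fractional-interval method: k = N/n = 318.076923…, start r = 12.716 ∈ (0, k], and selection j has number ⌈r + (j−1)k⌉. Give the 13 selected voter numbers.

13, 331, 649, 967, 1286, 1604, 1922, 2240, 2558, 2876, 3194, 3512, 3830

j=1: r + 0k = 12.716 → ⌈·⌉ = 13
j=2: r + 1k = 330.792923… → ⌈·⌉ = 331
j=3: r + 2k = 648.869846… → ⌈·⌉ = 649
j=4: r + 3k = 966.946769… → ⌈·⌉ = 967
j=5: r + 4k = 1285.023692… → ⌈·⌉ = 1286
j=6: r + 5k = 1603.100615… → ⌈·⌉ = 1604
j=7: r + 6k = 1921.177538… → ⌈·⌉ = 1922
j=8: r + 7k = 2239.254461… → ⌈·⌉ = 2240
j=9: r + 8k = 2557.331384… → ⌈·⌉ = 2558
j=10: r + 9k = 2875.408307… → ⌈·⌉ = 2876
j=11: r + 10k = 3193.485230… → ⌈·⌉ = 3194
j=12: r + 11k = 3511.562153… → ⌈·⌉ = 3512
j=13: r + 12k = 3829.639076… → ⌈·⌉ = 3830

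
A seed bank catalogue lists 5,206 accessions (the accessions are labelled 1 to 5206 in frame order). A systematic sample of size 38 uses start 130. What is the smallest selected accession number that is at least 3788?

k = 5206/38 = 137
Steps past start: ⌈(3788 − 130)/137⌉ = ⌈3658/137⌉ = 27
Selected accession: 130 + 27×137 = 3829

3829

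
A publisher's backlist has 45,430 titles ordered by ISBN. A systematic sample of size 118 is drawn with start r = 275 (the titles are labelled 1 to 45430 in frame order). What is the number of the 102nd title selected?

39160

k = 45430/118 = 385
102nd selection = r + (102−1)·k = 275 + 101×385 = 275 + 38885 = 39160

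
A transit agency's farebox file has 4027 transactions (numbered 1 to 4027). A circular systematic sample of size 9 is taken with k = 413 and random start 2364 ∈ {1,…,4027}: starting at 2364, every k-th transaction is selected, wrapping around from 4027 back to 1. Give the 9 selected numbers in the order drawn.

2364, 2777, 3190, 3603, 4016, 402, 815, 1228, 1641

Selection 1: 2364
Selection 2: 2364 + 413 = 2777
Selection 3: 2777 + 413 = 3190
Selection 4: 3190 + 413 = 3603
Selection 5: 3603 + 413 = 4016
Selection 6: 4016 + 413 = 4429 → 4429 − 4027 = 402
Selection 7: 402 + 413 = 815
Selection 8: 815 + 413 = 1228
Selection 9: 1228 + 413 = 1641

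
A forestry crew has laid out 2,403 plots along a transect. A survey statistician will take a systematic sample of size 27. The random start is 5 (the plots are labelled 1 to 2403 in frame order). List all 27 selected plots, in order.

k = N/n = 2403/27 = 89
plot 1: 5
plot 2: 5 + 89 = 94
plot 3: 94 + 89 = 183
plot 4: 183 + 89 = 272
plot 5: 272 + 89 = 361
plot 6: 361 + 89 = 450
plot 7: 450 + 89 = 539
plot 8: 539 + 89 = 628
plot 9: 628 + 89 = 717
plot 10: 717 + 89 = 806
plot 11: 806 + 89 = 895
plot 12: 895 + 89 = 984
plot 13: 984 + 89 = 1073
plot 14: 1073 + 89 = 1162
plot 15: 1162 + 89 = 1251
plot 16: 1251 + 89 = 1340
plot 17: 1340 + 89 = 1429
plot 18: 1429 + 89 = 1518
plot 19: 1518 + 89 = 1607
plot 20: 1607 + 89 = 1696
plot 21: 1696 + 89 = 1785
plot 22: 1785 + 89 = 1874
plot 23: 1874 + 89 = 1963
plot 24: 1963 + 89 = 2052
plot 25: 2052 + 89 = 2141
plot 26: 2141 + 89 = 2230
plot 27: 2230 + 89 = 2319

5, 94, 183, 272, 361, 450, 539, 628, 717, 806, 895, 984, 1073, 1162, 1251, 1340, 1429, 1518, 1607, 1696, 1785, 1874, 1963, 2052, 2141, 2230, 2319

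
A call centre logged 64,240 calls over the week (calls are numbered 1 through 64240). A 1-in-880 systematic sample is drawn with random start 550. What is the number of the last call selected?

k = 880
73rd selection = r + (73−1)·k = 550 + 72×880 = 550 + 63360 = 63910

63910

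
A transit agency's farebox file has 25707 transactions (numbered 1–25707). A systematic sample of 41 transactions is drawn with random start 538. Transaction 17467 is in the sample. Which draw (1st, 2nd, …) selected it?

28

k = 25707/41 = 627
position = (17467 − 538)/627 + 1 = 16929/627 + 1 = 27 + 1 = 28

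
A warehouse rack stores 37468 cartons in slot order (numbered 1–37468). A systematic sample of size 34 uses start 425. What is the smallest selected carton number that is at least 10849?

k = 37468/34 = 1102
Steps past start: ⌈(10849 − 425)/1102⌉ = ⌈10424/1102⌉ = 10
Selected carton: 425 + 10×1102 = 11445

11445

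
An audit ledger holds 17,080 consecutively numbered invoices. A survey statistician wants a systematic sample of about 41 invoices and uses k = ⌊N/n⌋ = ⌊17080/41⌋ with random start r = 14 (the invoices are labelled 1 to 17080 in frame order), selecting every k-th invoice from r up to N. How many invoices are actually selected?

k = ⌊17080/41⌋ = 416
Achieved size = ⌊(17080 − 14)/416⌋ + 1 = ⌊17066/416⌋ + 1 = 41 + 1 = 42
(last selection: 14 + 41×416 = 17070 ≤ 17080; next would be 17486 > 17080)

42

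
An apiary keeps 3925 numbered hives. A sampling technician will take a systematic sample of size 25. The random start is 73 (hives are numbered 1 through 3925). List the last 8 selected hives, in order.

2742, 2899, 3056, 3213, 3370, 3527, 3684, 3841

k = N/n = 3925/25 = 157
18th selection = 73 + 17×157 = 2742
19th: 2742 + 157 = 2899
20th: 2899 + 157 = 3056
21st: 3056 + 157 = 3213
22nd: 3213 + 157 = 3370
23rd: 3370 + 157 = 3527
24th: 3527 + 157 = 3684
25th: 3684 + 157 = 3841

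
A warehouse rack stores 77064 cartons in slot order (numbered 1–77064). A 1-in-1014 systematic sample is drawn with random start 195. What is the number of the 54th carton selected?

53937

k = 1014
54th selection = r + (54−1)·k = 195 + 53×1014 = 195 + 53742 = 53937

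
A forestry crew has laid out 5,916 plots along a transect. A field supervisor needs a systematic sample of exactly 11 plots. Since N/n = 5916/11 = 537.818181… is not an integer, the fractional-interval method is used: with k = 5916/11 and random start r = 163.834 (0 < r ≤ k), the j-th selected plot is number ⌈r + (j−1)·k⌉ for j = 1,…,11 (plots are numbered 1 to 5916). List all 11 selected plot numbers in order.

164, 702, 1240, 1778, 2316, 2853, 3391, 3929, 4467, 5005, 5543

j=1: r + 0k = 163.834 → ⌈·⌉ = 164
j=2: r + 1k = 701.652181… → ⌈·⌉ = 702
j=3: r + 2k = 1239.470363… → ⌈·⌉ = 1240
j=4: r + 3k = 1777.288545… → ⌈·⌉ = 1778
j=5: r + 4k = 2315.106727… → ⌈·⌉ = 2316
j=6: r + 5k = 2852.924909… → ⌈·⌉ = 2853
j=7: r + 6k = 3390.743090… → ⌈·⌉ = 3391
j=8: r + 7k = 3928.561272… → ⌈·⌉ = 3929
j=9: r + 8k = 4466.379454… → ⌈·⌉ = 4467
j=10: r + 9k = 5004.197636… → ⌈·⌉ = 5005
j=11: r + 10k = 5542.015818… → ⌈·⌉ = 5543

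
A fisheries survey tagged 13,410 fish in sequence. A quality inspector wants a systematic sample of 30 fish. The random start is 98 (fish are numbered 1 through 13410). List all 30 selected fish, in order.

98, 545, 992, 1439, 1886, 2333, 2780, 3227, 3674, 4121, 4568, 5015, 5462, 5909, 6356, 6803, 7250, 7697, 8144, 8591, 9038, 9485, 9932, 10379, 10826, 11273, 11720, 12167, 12614, 13061

k = N/n = 13410/30 = 447
fish 1: 98
fish 2: 98 + 447 = 545
fish 3: 545 + 447 = 992
fish 4: 992 + 447 = 1439
fish 5: 1439 + 447 = 1886
fish 6: 1886 + 447 = 2333
fish 7: 2333 + 447 = 2780
fish 8: 2780 + 447 = 3227
fish 9: 3227 + 447 = 3674
fish 10: 3674 + 447 = 4121
fish 11: 4121 + 447 = 4568
fish 12: 4568 + 447 = 5015
fish 13: 5015 + 447 = 5462
fish 14: 5462 + 447 = 5909
fish 15: 5909 + 447 = 6356
fish 16: 6356 + 447 = 6803
fish 17: 6803 + 447 = 7250
fish 18: 7250 + 447 = 7697
fish 19: 7697 + 447 = 8144
fish 20: 8144 + 447 = 8591
fish 21: 8591 + 447 = 9038
fish 22: 9038 + 447 = 9485
fish 23: 9485 + 447 = 9932
fish 24: 9932 + 447 = 10379
fish 25: 10379 + 447 = 10826
fish 26: 10826 + 447 = 11273
fish 27: 11273 + 447 = 11720
fish 28: 11720 + 447 = 12167
fish 29: 12167 + 447 = 12614
fish 30: 12614 + 447 = 13061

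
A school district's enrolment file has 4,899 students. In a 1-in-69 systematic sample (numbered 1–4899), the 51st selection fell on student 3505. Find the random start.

k = 69
r = 3505 − (51−1)×69 = 3505 − 3450 = 55

55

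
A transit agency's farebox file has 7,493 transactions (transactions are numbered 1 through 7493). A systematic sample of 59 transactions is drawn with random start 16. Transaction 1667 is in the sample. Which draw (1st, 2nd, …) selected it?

14

k = 7493/59 = 127
position = (1667 − 16)/127 + 1 = 1651/127 + 1 = 13 + 1 = 14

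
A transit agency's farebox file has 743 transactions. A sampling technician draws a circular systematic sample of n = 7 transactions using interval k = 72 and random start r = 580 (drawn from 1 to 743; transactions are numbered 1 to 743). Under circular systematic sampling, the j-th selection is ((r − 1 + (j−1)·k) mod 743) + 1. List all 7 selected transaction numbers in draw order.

Selection 1: 580
Selection 2: 580 + 72 = 652
Selection 3: 652 + 72 = 724
Selection 4: 724 + 72 = 796 → 796 − 743 = 53
Selection 5: 53 + 72 = 125
Selection 6: 125 + 72 = 197
Selection 7: 197 + 72 = 269

580, 652, 724, 53, 125, 197, 269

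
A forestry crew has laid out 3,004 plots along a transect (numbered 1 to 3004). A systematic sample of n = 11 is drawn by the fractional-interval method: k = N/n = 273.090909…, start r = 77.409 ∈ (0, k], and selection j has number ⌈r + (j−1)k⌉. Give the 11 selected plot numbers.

78, 351, 624, 897, 1170, 1443, 1716, 1990, 2263, 2536, 2809

j=1: r + 0k = 77.409 → ⌈·⌉ = 78
j=2: r + 1k = 350.499909… → ⌈·⌉ = 351
j=3: r + 2k = 623.590818… → ⌈·⌉ = 624
j=4: r + 3k = 896.681727… → ⌈·⌉ = 897
j=5: r + 4k = 1169.772636… → ⌈·⌉ = 1170
j=6: r + 5k = 1442.863545… → ⌈·⌉ = 1443
j=7: r + 6k = 1715.954454… → ⌈·⌉ = 1716
j=8: r + 7k = 1989.045363… → ⌈·⌉ = 1990
j=9: r + 8k = 2262.136272… → ⌈·⌉ = 2263
j=10: r + 9k = 2535.227181… → ⌈·⌉ = 2536
j=11: r + 10k = 2808.318090… → ⌈·⌉ = 2809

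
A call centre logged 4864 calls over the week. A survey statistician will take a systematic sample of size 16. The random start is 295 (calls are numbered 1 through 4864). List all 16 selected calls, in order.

k = N/n = 4864/16 = 304
call 1: 295
call 2: 295 + 304 = 599
call 3: 599 + 304 = 903
call 4: 903 + 304 = 1207
call 5: 1207 + 304 = 1511
call 6: 1511 + 304 = 1815
call 7: 1815 + 304 = 2119
call 8: 2119 + 304 = 2423
call 9: 2423 + 304 = 2727
call 10: 2727 + 304 = 3031
call 11: 3031 + 304 = 3335
call 12: 3335 + 304 = 3639
call 13: 3639 + 304 = 3943
call 14: 3943 + 304 = 4247
call 15: 4247 + 304 = 4551
call 16: 4551 + 304 = 4855

295, 599, 903, 1207, 1511, 1815, 2119, 2423, 2727, 3031, 3335, 3639, 3943, 4247, 4551, 4855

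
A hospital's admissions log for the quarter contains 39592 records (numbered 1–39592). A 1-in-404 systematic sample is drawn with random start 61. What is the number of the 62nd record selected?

k = 404
62nd selection = r + (62−1)·k = 61 + 61×404 = 61 + 24644 = 24705

24705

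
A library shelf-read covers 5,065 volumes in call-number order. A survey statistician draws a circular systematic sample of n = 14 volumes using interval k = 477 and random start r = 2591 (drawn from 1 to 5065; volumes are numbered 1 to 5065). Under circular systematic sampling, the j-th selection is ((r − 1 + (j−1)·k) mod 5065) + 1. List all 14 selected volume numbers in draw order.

2591, 3068, 3545, 4022, 4499, 4976, 388, 865, 1342, 1819, 2296, 2773, 3250, 3727

Selection 1: 2591
Selection 2: 2591 + 477 = 3068
Selection 3: 3068 + 477 = 3545
Selection 4: 3545 + 477 = 4022
Selection 5: 4022 + 477 = 4499
Selection 6: 4499 + 477 = 4976
Selection 7: 4976 + 477 = 5453 → 5453 − 5065 = 388
Selection 8: 388 + 477 = 865
Selection 9: 865 + 477 = 1342
Selection 10: 1342 + 477 = 1819
Selection 11: 1819 + 477 = 2296
Selection 12: 2296 + 477 = 2773
Selection 13: 2773 + 477 = 3250
Selection 14: 3250 + 477 = 3727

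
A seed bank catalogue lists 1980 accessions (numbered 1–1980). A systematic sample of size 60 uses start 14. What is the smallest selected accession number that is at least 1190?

k = 1980/60 = 33
Steps past start: ⌈(1190 − 14)/33⌉ = ⌈1176/33⌉ = 36
Selected accession: 14 + 36×33 = 1202

1202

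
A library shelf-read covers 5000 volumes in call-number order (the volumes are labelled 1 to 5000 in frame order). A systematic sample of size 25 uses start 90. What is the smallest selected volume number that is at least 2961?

3090

k = 5000/25 = 200
Steps past start: ⌈(2961 − 90)/200⌉ = ⌈2871/200⌉ = 15
Selected volume: 90 + 15×200 = 3090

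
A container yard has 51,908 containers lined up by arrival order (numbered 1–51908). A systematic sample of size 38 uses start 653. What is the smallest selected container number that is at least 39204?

40267

k = 51908/38 = 1366
Steps past start: ⌈(39204 − 653)/1366⌉ = ⌈38551/1366⌉ = 29
Selected container: 653 + 29×1366 = 40267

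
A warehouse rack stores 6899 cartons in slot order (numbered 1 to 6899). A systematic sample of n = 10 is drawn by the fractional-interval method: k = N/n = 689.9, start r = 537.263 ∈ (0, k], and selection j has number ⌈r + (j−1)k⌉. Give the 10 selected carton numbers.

j=1: r + 0k = 537.263 → ⌈·⌉ = 538
j=2: r + 1k = 1227.163 → ⌈·⌉ = 1228
j=3: r + 2k = 1917.063 → ⌈·⌉ = 1918
j=4: r + 3k = 2606.963 → ⌈·⌉ = 2607
j=5: r + 4k = 3296.863 → ⌈·⌉ = 3297
j=6: r + 5k = 3986.763 → ⌈·⌉ = 3987
j=7: r + 6k = 4676.663 → ⌈·⌉ = 4677
j=8: r + 7k = 5366.563 → ⌈·⌉ = 5367
j=9: r + 8k = 6056.463 → ⌈·⌉ = 6057
j=10: r + 9k = 6746.363 → ⌈·⌉ = 6747

538, 1228, 1918, 2607, 3297, 3987, 4677, 5367, 6057, 6747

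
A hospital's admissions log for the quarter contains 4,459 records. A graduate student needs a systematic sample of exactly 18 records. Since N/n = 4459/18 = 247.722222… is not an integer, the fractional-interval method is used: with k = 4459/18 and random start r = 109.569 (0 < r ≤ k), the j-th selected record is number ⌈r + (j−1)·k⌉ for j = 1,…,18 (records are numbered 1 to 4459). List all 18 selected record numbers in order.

j=1: r + 0k = 109.569 → ⌈·⌉ = 110
j=2: r + 1k = 357.291222… → ⌈·⌉ = 358
j=3: r + 2k = 605.013444… → ⌈·⌉ = 606
j=4: r + 3k = 852.735666… → ⌈·⌉ = 853
j=5: r + 4k = 1100.457888… → ⌈·⌉ = 1101
j=6: r + 5k = 1348.180111… → ⌈·⌉ = 1349
j=7: r + 6k = 1595.902333… → ⌈·⌉ = 1596
j=8: r + 7k = 1843.624555… → ⌈·⌉ = 1844
j=9: r + 8k = 2091.346777… → ⌈·⌉ = 2092
j=10: r + 9k = 2339.069 → ⌈·⌉ = 2340
j=11: r + 10k = 2586.791222… → ⌈·⌉ = 2587
j=12: r + 11k = 2834.513444… → ⌈·⌉ = 2835
j=13: r + 12k = 3082.235666… → ⌈·⌉ = 3083
j=14: r + 13k = 3329.957888… → ⌈·⌉ = 3330
j=15: r + 14k = 3577.680111… → ⌈·⌉ = 3578
j=16: r + 15k = 3825.402333… → ⌈·⌉ = 3826
j=17: r + 16k = 4073.124555… → ⌈·⌉ = 4074
j=18: r + 17k = 4320.846777… → ⌈·⌉ = 4321

110, 358, 606, 853, 1101, 1349, 1596, 1844, 2092, 2340, 2587, 2835, 3083, 3330, 3578, 3826, 4074, 4321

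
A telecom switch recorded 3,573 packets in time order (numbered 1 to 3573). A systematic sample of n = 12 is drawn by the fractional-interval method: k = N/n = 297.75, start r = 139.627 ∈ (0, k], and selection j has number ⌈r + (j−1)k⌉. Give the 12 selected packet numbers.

140, 438, 736, 1033, 1331, 1629, 1927, 2224, 2522, 2820, 3118, 3415

j=1: r + 0k = 139.627 → ⌈·⌉ = 140
j=2: r + 1k = 437.377 → ⌈·⌉ = 438
j=3: r + 2k = 735.127 → ⌈·⌉ = 736
j=4: r + 3k = 1032.877 → ⌈·⌉ = 1033
j=5: r + 4k = 1330.627 → ⌈·⌉ = 1331
j=6: r + 5k = 1628.377 → ⌈·⌉ = 1629
j=7: r + 6k = 1926.127 → ⌈·⌉ = 1927
j=8: r + 7k = 2223.877 → ⌈·⌉ = 2224
j=9: r + 8k = 2521.627 → ⌈·⌉ = 2522
j=10: r + 9k = 2819.377 → ⌈·⌉ = 2820
j=11: r + 10k = 3117.127 → ⌈·⌉ = 3118
j=12: r + 11k = 3414.877 → ⌈·⌉ = 3415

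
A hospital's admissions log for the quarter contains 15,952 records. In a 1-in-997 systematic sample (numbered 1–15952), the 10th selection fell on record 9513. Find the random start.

k = 997
r = 9513 − (10−1)×997 = 9513 − 8973 = 540

540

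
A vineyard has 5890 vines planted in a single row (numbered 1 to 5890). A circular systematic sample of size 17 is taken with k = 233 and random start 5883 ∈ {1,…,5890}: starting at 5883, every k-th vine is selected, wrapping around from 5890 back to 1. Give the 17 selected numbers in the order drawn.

Selection 1: 5883
Selection 2: 5883 + 233 = 6116 → 6116 − 5890 = 226
Selection 3: 226 + 233 = 459
Selection 4: 459 + 233 = 692
Selection 5: 692 + 233 = 925
Selection 6: 925 + 233 = 1158
Selection 7: 1158 + 233 = 1391
Selection 8: 1391 + 233 = 1624
Selection 9: 1624 + 233 = 1857
Selection 10: 1857 + 233 = 2090
Selection 11: 2090 + 233 = 2323
Selection 12: 2323 + 233 = 2556
Selection 13: 2556 + 233 = 2789
Selection 14: 2789 + 233 = 3022
Selection 15: 3022 + 233 = 3255
Selection 16: 3255 + 233 = 3488
Selection 17: 3488 + 233 = 3721

5883, 226, 459, 692, 925, 1158, 1391, 1624, 1857, 2090, 2323, 2556, 2789, 3022, 3255, 3488, 3721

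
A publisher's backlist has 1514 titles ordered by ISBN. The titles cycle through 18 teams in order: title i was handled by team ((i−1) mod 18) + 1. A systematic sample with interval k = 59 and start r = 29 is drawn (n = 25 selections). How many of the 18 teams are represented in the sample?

18

Consecutive selections differ by k = 59, so their team numbers differ by 59 mod 18 = 5.
gcd(59, 18) = 1, so the sample visits 18/1 = 18 distinct residues mod 18.
Start 29 is team 11; the teams hit are 1, 2, 3, 4, 5, 6, 7, 8, 9, 10, 11, 12, 13, 14, 15, 16, 17, 18.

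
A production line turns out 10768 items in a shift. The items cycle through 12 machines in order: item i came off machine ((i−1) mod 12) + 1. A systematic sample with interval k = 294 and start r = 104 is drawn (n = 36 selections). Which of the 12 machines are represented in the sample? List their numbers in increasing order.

2, 8

Consecutive selections differ by k = 294, so their machine numbers differ by 294 mod 12 = 6.
gcd(294, 12) = 6, so the sample visits 12/6 = 2 distinct residues mod 12.
Start 104 is machine 8; the machines hit are 2, 8.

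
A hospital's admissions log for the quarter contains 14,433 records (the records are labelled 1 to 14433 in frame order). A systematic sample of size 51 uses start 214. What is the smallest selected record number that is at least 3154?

k = 14433/51 = 283
Steps past start: ⌈(3154 − 214)/283⌉ = ⌈2940/283⌉ = 11
Selected record: 214 + 11×283 = 3327

3327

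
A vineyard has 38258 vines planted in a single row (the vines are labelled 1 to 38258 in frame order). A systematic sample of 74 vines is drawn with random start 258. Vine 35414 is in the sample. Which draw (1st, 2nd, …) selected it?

69

k = 38258/74 = 517
position = (35414 − 258)/517 + 1 = 35156/517 + 1 = 68 + 1 = 69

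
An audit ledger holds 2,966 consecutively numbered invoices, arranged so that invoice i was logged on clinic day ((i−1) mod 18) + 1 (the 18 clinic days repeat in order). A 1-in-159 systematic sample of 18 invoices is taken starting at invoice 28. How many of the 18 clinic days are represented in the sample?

Consecutive selections differ by k = 159, so their clinic day numbers differ by 159 mod 18 = 15.
gcd(159, 18) = 3, so the sample visits 18/3 = 6 distinct residues mod 18.
Start 28 is clinic day 10; the clinic days hit are 1, 4, 7, 10, 13, 16.

6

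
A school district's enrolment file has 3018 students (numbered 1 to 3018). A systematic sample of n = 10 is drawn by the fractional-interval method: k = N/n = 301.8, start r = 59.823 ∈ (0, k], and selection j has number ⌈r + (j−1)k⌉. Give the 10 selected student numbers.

60, 362, 664, 966, 1268, 1569, 1871, 2173, 2475, 2777

j=1: r + 0k = 59.823 → ⌈·⌉ = 60
j=2: r + 1k = 361.623 → ⌈·⌉ = 362
j=3: r + 2k = 663.423 → ⌈·⌉ = 664
j=4: r + 3k = 965.223 → ⌈·⌉ = 966
j=5: r + 4k = 1267.023 → ⌈·⌉ = 1268
j=6: r + 5k = 1568.823 → ⌈·⌉ = 1569
j=7: r + 6k = 1870.623 → ⌈·⌉ = 1871
j=8: r + 7k = 2172.423 → ⌈·⌉ = 2173
j=9: r + 8k = 2474.223 → ⌈·⌉ = 2475
j=10: r + 9k = 2776.023 → ⌈·⌉ = 2777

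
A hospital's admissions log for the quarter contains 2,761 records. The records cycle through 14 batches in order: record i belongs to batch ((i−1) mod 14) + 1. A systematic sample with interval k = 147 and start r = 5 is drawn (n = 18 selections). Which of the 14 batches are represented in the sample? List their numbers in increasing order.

Consecutive selections differ by k = 147, so their batch numbers differ by 147 mod 14 = 7.
gcd(147, 14) = 7, so the sample visits 14/7 = 2 distinct residues mod 14.
Start 5 is batch 5; the batches hit are 5, 12.

5, 12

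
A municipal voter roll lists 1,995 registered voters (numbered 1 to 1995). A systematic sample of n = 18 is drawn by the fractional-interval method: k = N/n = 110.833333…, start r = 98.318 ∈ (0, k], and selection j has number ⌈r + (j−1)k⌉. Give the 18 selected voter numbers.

99, 210, 320, 431, 542, 653, 764, 875, 985, 1096, 1207, 1318, 1429, 1540, 1650, 1761, 1872, 1983

j=1: r + 0k = 98.318 → ⌈·⌉ = 99
j=2: r + 1k = 209.151333… → ⌈·⌉ = 210
j=3: r + 2k = 319.984666… → ⌈·⌉ = 320
j=4: r + 3k = 430.818 → ⌈·⌉ = 431
j=5: r + 4k = 541.651333… → ⌈·⌉ = 542
j=6: r + 5k = 652.484666… → ⌈·⌉ = 653
j=7: r + 6k = 763.318 → ⌈·⌉ = 764
j=8: r + 7k = 874.151333… → ⌈·⌉ = 875
j=9: r + 8k = 984.984666… → ⌈·⌉ = 985
j=10: r + 9k = 1095.818 → ⌈·⌉ = 1096
j=11: r + 10k = 1206.651333… → ⌈·⌉ = 1207
j=12: r + 11k = 1317.484666… → ⌈·⌉ = 1318
j=13: r + 12k = 1428.318 → ⌈·⌉ = 1429
j=14: r + 13k = 1539.151333… → ⌈·⌉ = 1540
j=15: r + 14k = 1649.984666… → ⌈·⌉ = 1650
j=16: r + 15k = 1760.818 → ⌈·⌉ = 1761
j=17: r + 16k = 1871.651333… → ⌈·⌉ = 1872
j=18: r + 17k = 1982.484666… → ⌈·⌉ = 1983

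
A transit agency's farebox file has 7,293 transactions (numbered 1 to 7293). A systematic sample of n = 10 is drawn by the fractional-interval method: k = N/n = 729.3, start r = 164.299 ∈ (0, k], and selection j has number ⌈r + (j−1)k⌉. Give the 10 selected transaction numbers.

165, 894, 1623, 2353, 3082, 3811, 4541, 5270, 5999, 6728

j=1: r + 0k = 164.299 → ⌈·⌉ = 165
j=2: r + 1k = 893.599 → ⌈·⌉ = 894
j=3: r + 2k = 1622.899 → ⌈·⌉ = 1623
j=4: r + 3k = 2352.199 → ⌈·⌉ = 2353
j=5: r + 4k = 3081.499 → ⌈·⌉ = 3082
j=6: r + 5k = 3810.799 → ⌈·⌉ = 3811
j=7: r + 6k = 4540.099 → ⌈·⌉ = 4541
j=8: r + 7k = 5269.399 → ⌈·⌉ = 5270
j=9: r + 8k = 5998.699 → ⌈·⌉ = 5999
j=10: r + 9k = 6727.999 → ⌈·⌉ = 6728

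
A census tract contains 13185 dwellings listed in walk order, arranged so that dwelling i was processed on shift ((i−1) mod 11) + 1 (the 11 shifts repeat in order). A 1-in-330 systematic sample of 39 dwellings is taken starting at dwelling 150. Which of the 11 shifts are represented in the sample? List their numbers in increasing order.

7

Consecutive selections differ by k = 330, so their shift numbers differ by 330 mod 11 = 0.
gcd(330, 11) = 11, so the sample visits 11/11 = 1 distinct residues mod 11.
Start 150 is shift 7; the shifts hit are 7.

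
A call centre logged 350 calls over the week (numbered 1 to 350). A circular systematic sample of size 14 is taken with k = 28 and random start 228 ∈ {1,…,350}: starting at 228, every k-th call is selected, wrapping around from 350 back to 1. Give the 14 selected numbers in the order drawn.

228, 256, 284, 312, 340, 18, 46, 74, 102, 130, 158, 186, 214, 242

Selection 1: 228
Selection 2: 228 + 28 = 256
Selection 3: 256 + 28 = 284
Selection 4: 284 + 28 = 312
Selection 5: 312 + 28 = 340
Selection 6: 340 + 28 = 368 → 368 − 350 = 18
Selection 7: 18 + 28 = 46
Selection 8: 46 + 28 = 74
Selection 9: 74 + 28 = 102
Selection 10: 102 + 28 = 130
Selection 11: 130 + 28 = 158
Selection 12: 158 + 28 = 186
Selection 13: 186 + 28 = 214
Selection 14: 214 + 28 = 242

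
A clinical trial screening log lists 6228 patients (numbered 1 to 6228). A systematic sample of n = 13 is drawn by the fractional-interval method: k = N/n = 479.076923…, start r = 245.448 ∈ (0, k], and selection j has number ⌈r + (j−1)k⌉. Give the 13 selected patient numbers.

j=1: r + 0k = 245.448 → ⌈·⌉ = 246
j=2: r + 1k = 724.524923… → ⌈·⌉ = 725
j=3: r + 2k = 1203.601846… → ⌈·⌉ = 1204
j=4: r + 3k = 1682.678769… → ⌈·⌉ = 1683
j=5: r + 4k = 2161.755692… → ⌈·⌉ = 2162
j=6: r + 5k = 2640.832615… → ⌈·⌉ = 2641
j=7: r + 6k = 3119.909538… → ⌈·⌉ = 3120
j=8: r + 7k = 3598.986461… → ⌈·⌉ = 3599
j=9: r + 8k = 4078.063384… → ⌈·⌉ = 4079
j=10: r + 9k = 4557.140307… → ⌈·⌉ = 4558
j=11: r + 10k = 5036.217230… → ⌈·⌉ = 5037
j=12: r + 11k = 5515.294153… → ⌈·⌉ = 5516
j=13: r + 12k = 5994.371076… → ⌈·⌉ = 5995

246, 725, 1204, 1683, 2162, 2641, 3120, 3599, 4079, 4558, 5037, 5516, 5995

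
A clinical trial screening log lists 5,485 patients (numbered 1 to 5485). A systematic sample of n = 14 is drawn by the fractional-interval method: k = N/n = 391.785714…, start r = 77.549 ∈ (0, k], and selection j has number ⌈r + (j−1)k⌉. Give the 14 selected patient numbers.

j=1: r + 0k = 77.549 → ⌈·⌉ = 78
j=2: r + 1k = 469.334714… → ⌈·⌉ = 470
j=3: r + 2k = 861.120428… → ⌈·⌉ = 862
j=4: r + 3k = 1252.906142… → ⌈·⌉ = 1253
j=5: r + 4k = 1644.691857… → ⌈·⌉ = 1645
j=6: r + 5k = 2036.477571… → ⌈·⌉ = 2037
j=7: r + 6k = 2428.263285… → ⌈·⌉ = 2429
j=8: r + 7k = 2820.049 → ⌈·⌉ = 2821
j=9: r + 8k = 3211.834714… → ⌈·⌉ = 3212
j=10: r + 9k = 3603.620428… → ⌈·⌉ = 3604
j=11: r + 10k = 3995.406142… → ⌈·⌉ = 3996
j=12: r + 11k = 4387.191857… → ⌈·⌉ = 4388
j=13: r + 12k = 4778.977571… → ⌈·⌉ = 4779
j=14: r + 13k = 5170.763285… → ⌈·⌉ = 5171

78, 470, 862, 1253, 1645, 2037, 2429, 2821, 3212, 3604, 3996, 4388, 4779, 5171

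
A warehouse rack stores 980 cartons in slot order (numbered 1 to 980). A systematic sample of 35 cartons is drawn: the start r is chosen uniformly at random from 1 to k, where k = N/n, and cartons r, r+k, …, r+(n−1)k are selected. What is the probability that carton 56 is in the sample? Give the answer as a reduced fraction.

k = 980/35 = 28.
Carton 56 is selected iff r ≡ 56 (mod 28); exactly one such r in {1,…,28}.
Inclusion probability = 1/28.

1/28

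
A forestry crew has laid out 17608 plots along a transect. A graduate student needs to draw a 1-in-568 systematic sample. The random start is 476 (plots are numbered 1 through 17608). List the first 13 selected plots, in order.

476, 1044, 1612, 2180, 2748, 3316, 3884, 4452, 5020, 5588, 6156, 6724, 7292

plot 1: 476
plot 2: 476 + 568 = 1044
plot 3: 1044 + 568 = 1612
plot 4: 1612 + 568 = 2180
plot 5: 2180 + 568 = 2748
plot 6: 2748 + 568 = 3316
plot 7: 3316 + 568 = 3884
plot 8: 3884 + 568 = 4452
plot 9: 4452 + 568 = 5020
plot 10: 5020 + 568 = 5588
plot 11: 5588 + 568 = 6156
plot 12: 6156 + 568 = 6724
plot 13: 6724 + 568 = 7292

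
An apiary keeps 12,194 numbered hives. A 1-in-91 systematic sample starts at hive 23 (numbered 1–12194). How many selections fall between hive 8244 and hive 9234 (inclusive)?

k = 91
First selection ≥ 8244: 23 + ⌈(8244−23)/91⌉·91 = 23 + 91×91 = 8304
Last selection ≤ 9234: 23 + ⌊(9234−23)/91⌋·91 = 23 + 101×91 = 9214
Count = 101 − 91 + 1 = 11

11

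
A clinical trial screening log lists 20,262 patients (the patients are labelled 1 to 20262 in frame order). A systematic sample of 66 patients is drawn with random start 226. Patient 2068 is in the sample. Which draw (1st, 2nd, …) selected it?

7

k = 20262/66 = 307
position = (2068 − 226)/307 + 1 = 1842/307 + 1 = 6 + 1 = 7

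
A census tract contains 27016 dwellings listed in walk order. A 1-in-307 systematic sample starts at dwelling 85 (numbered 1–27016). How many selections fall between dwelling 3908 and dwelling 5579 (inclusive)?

k = 307
First selection ≥ 3908: 85 + ⌈(3908−85)/307⌉·307 = 85 + 13×307 = 4076
Last selection ≤ 5579: 85 + ⌊(5579−85)/307⌋·307 = 85 + 17×307 = 5304
Count = 17 − 13 + 1 = 5

5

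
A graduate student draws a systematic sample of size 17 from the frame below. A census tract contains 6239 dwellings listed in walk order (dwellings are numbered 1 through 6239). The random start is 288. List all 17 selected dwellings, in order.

288, 655, 1022, 1389, 1756, 2123, 2490, 2857, 3224, 3591, 3958, 4325, 4692, 5059, 5426, 5793, 6160

k = N/n = 6239/17 = 367
dwelling 1: 288
dwelling 2: 288 + 367 = 655
dwelling 3: 655 + 367 = 1022
dwelling 4: 1022 + 367 = 1389
dwelling 5: 1389 + 367 = 1756
dwelling 6: 1756 + 367 = 2123
dwelling 7: 2123 + 367 = 2490
dwelling 8: 2490 + 367 = 2857
dwelling 9: 2857 + 367 = 3224
dwelling 10: 3224 + 367 = 3591
dwelling 11: 3591 + 367 = 3958
dwelling 12: 3958 + 367 = 4325
dwelling 13: 4325 + 367 = 4692
dwelling 14: 4692 + 367 = 5059
dwelling 15: 5059 + 367 = 5426
dwelling 16: 5426 + 367 = 5793
dwelling 17: 5793 + 367 = 6160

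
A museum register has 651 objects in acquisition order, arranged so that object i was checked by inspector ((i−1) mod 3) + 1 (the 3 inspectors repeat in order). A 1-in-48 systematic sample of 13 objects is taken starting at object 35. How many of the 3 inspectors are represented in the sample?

1

Consecutive selections differ by k = 48, so their inspector numbers differ by 48 mod 3 = 0.
gcd(48, 3) = 3, so the sample visits 3/3 = 1 distinct residues mod 3.
Start 35 is inspector 2; the inspectors hit are 2.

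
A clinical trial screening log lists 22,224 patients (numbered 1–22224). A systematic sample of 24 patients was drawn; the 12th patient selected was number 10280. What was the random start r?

94

k = 22224/24 = 926
r = 10280 − (12−1)×926 = 10280 − 10186 = 94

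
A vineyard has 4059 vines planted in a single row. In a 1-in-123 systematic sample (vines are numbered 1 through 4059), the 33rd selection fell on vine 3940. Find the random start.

4

k = 123
r = 3940 − (33−1)×123 = 3940 − 3936 = 4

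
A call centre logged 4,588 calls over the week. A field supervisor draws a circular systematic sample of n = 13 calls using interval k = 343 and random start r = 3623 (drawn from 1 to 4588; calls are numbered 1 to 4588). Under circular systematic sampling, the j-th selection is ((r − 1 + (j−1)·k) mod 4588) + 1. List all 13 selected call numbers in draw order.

3623, 3966, 4309, 64, 407, 750, 1093, 1436, 1779, 2122, 2465, 2808, 3151

Selection 1: 3623
Selection 2: 3623 + 343 = 3966
Selection 3: 3966 + 343 = 4309
Selection 4: 4309 + 343 = 4652 → 4652 − 4588 = 64
Selection 5: 64 + 343 = 407
Selection 6: 407 + 343 = 750
Selection 7: 750 + 343 = 1093
Selection 8: 1093 + 343 = 1436
Selection 9: 1436 + 343 = 1779
Selection 10: 1779 + 343 = 2122
Selection 11: 2122 + 343 = 2465
Selection 12: 2465 + 343 = 2808
Selection 13: 2808 + 343 = 3151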